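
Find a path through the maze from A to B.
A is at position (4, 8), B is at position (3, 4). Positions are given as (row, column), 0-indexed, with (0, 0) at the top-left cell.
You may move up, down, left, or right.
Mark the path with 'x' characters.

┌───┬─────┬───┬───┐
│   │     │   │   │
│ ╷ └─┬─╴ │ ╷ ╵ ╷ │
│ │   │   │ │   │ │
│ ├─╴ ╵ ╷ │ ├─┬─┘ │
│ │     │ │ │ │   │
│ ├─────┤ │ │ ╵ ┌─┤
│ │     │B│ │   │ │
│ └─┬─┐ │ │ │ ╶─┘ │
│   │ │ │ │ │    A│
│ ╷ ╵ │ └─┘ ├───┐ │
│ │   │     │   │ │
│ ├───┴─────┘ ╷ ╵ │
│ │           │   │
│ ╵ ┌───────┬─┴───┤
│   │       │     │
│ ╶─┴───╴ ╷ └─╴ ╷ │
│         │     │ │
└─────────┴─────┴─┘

Finding the shortest path from (4, 8) to (3, 4):
Path length: 29 steps
Directions: down → down → left → up → left → down → left → left → left → left → left → down → left → up → up → up → up → up → up → up → right → down → right → down → right → up → right → down → down

Solution:

┌───┬─────┬───┬───┐
│x x│     │   │   │
│ ╷ └─┬─╴ │ ╷ ╵ ╷ │
│x│x x│x x│ │   │ │
│ ├─╴ ╵ ╷ │ ├─┬─┘ │
│x│  x x│x│ │ │   │
│ ├─────┤ │ │ ╵ ┌─┤
│x│     │B│ │   │ │
│ └─┬─┐ │ │ │ ╶─┘ │
│x  │ │ │ │ │    A│
│ ╷ ╵ │ └─┘ ├───┐ │
│x│   │     │x x│x│
│ ├───┴─────┘ ╷ ╵ │
│x│x x x x x x│x x│
│ ╵ ┌───────┬─┴───┤
│x x│       │     │
│ ╶─┴───╴ ╷ └─╴ ╷ │
│         │     │ │
└─────────┴─────┴─┘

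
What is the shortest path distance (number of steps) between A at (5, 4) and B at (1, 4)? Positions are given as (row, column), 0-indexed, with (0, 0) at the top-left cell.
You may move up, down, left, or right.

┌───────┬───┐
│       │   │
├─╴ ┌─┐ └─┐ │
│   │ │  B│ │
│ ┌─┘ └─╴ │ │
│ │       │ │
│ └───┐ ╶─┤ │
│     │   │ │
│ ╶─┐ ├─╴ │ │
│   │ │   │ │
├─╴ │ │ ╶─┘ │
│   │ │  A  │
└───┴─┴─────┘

Finding path from (5, 4) to (1, 4):
Path: (5,4) → (5,3) → (4,3) → (4,4) → (3,4) → (3,3) → (2,3) → (2,4) → (1,4)
Distance: 8 steps

Solution:

┌───────┬───┐
│       │   │
├─╴ ┌─┐ └─┐ │
│   │ │  B│ │
│ ┌─┘ └─╴ │ │
│ │    ↱ ↑│ │
│ └───┐ ╶─┤ │
│     │↑ ↰│ │
│ ╶─┐ ├─╴ │ │
│   │ │↱ ↑│ │
├─╴ │ │ ╶─┘ │
│   │ │↑ A  │
└───┴─┴─────┘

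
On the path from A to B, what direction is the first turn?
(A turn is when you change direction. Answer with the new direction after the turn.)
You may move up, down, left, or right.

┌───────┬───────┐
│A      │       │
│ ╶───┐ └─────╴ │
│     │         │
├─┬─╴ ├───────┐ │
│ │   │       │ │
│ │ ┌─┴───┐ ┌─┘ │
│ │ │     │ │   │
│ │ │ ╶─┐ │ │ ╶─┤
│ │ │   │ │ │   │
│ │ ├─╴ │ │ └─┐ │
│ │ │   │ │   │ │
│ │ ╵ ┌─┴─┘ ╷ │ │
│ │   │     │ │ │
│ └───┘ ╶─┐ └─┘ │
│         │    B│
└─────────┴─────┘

Directions: right, right, right, down, right, right, right, right, down, down, left, down, right, down, down, down
First turn direction: down

Solution:

┌───────┬───────┐
│A → → ↓│       │
│ ╶───┐ └─────╴ │
│     │↳ → → → ↓│
├─┬─╴ ├───────┐ │
│ │   │       │↓│
│ │ ┌─┴───┐ ┌─┘ │
│ │ │     │ │↓ ↲│
│ │ │ ╶─┐ │ │ ╶─┤
│ │ │   │ │ │↳ ↓│
│ │ ├─╴ │ │ └─┐ │
│ │ │   │ │   │↓│
│ │ ╵ ┌─┴─┘ ╷ │ │
│ │   │     │ │↓│
│ └───┘ ╶─┐ └─┘ │
│         │    B│
└─────────┴─────┘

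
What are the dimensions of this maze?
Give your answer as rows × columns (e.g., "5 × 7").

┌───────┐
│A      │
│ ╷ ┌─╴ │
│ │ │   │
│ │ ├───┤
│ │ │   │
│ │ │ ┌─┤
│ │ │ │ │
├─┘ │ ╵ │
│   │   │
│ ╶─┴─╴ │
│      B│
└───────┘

Counting the maze dimensions:
Rows (vertical): 6
Columns (horizontal): 4
Dimensions: 6 × 4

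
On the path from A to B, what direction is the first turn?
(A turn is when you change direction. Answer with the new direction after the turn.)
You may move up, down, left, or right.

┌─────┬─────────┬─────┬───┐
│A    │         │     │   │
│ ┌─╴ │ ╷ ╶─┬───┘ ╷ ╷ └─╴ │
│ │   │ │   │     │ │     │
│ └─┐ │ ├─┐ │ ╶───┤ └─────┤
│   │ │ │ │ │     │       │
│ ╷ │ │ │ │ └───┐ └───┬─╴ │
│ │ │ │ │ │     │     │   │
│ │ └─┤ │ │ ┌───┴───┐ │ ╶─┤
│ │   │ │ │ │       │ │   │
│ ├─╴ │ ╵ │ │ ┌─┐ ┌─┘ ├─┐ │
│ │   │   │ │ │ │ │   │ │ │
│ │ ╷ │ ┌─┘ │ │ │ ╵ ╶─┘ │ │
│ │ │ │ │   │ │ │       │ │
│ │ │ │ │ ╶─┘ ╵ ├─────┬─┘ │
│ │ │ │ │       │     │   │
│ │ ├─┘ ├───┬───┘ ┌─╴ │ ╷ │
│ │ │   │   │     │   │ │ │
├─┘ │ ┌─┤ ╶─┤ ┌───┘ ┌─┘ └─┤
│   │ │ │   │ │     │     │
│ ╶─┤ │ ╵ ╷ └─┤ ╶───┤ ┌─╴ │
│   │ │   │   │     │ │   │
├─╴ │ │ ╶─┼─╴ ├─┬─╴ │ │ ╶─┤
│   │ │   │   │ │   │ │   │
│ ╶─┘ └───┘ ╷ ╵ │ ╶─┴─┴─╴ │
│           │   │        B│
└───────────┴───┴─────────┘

Directions: down, down, right, down, down, right, down, left, down, down, down, down, left, down, right, down, left, down, right, right, up, up, up, up, right, up, up, up, up, up, up, up, up, right, down, right, down, down, down, down, down, left, down, right, right, up, up, up, right, right, down, down, right, up, right, up, up, left, left, up, left, left, up, right, right, up, right, down, down, right, right, right, down, left, down, right, down, down, down, left, down, down, right, down, left, down, right, down
First turn direction: right

Solution:

┌─────┬─────────┬─────┬───┐
│A    │↱ ↓      │↱ ↓  │   │
│ ┌─╴ │ ╷ ╶─┬───┘ ╷ ╷ └─╴ │
│↓│   │↑│↳ ↓│↱ → ↑│↓│     │
│ └─┐ │ ├─┐ │ ╶───┤ └─────┤
│↳ ↓│ │↑│ │↓│↑ ← ↰│↳ → → ↓│
│ ╷ │ │ │ │ └───┐ └───┬─╴ │
│ │↓│ │↑│ │↓    │↑ ← ↰│↓ ↲│
│ │ └─┤ │ │ ┌───┴───┐ │ ╶─┤
│ │↳ ↓│↑│ │↓│↱ → ↓  │↑│↳ ↓│
│ ├─╴ │ ╵ │ │ ┌─┐ ┌─┘ ├─┐ │
│ │↓ ↲│↑  │↓│↑│ │↓│↱ ↑│ │↓│
│ │ ╷ │ ┌─┘ │ │ │ ╵ ╶─┘ │ │
│ │↓│ │↑│↓ ↲│↑│ │↳ ↑    │↓│
│ │ │ │ │ ╶─┘ ╵ ├─────┬─┘ │
│ │↓│ │↑│↳ → ↑  │     │↓ ↲│
│ │ ├─┘ ├───┬───┘ ┌─╴ │ ╷ │
│ │↓│↱ ↑│   │     │   │↓│ │
├─┘ │ ┌─┤ ╶─┤ ┌───┘ ┌─┘ └─┤
│↓ ↲│↑│ │   │ │     │  ↳ ↓│
│ ╶─┤ │ ╵ ╷ └─┤ ╶───┤ ┌─╴ │
│↳ ↓│↑│   │   │     │ │↓ ↲│
├─╴ │ │ ╶─┼─╴ ├─┬─╴ │ │ ╶─┤
│↓ ↲│↑│   │   │ │   │ │↳ ↓│
│ ╶─┘ └───┘ ╷ ╵ │ ╶─┴─┴─╴ │
│↳ → ↑      │   │        B│
└───────────┴───┴─────────┘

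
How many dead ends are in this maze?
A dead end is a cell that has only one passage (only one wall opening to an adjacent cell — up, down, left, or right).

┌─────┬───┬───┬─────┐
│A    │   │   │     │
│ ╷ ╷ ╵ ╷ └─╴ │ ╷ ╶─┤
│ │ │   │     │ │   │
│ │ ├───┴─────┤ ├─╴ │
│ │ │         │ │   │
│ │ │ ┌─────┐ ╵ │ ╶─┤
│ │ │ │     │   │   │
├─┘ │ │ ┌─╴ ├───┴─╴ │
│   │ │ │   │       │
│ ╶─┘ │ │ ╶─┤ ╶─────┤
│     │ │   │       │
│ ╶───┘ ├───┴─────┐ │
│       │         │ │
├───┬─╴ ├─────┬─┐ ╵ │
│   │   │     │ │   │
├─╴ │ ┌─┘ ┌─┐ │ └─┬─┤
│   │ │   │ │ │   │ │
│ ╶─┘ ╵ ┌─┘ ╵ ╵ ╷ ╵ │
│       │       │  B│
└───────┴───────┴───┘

Checking each cell for number of passages:

Dead ends found at positions:
  (0, 5)
  (0, 9)
  (3, 0)
  (5, 5)
  (6, 4)
  (7, 0)
  (7, 7)
  (8, 5)
  (8, 9)
  (9, 4)
Total dead ends: 10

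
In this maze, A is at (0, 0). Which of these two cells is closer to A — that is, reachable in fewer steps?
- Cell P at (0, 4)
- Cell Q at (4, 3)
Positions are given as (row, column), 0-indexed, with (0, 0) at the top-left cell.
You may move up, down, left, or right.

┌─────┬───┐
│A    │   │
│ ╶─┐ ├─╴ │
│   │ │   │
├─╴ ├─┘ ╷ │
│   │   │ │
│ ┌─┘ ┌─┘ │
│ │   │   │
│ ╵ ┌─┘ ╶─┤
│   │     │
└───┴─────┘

Shortest path A → P at (0, 4): 14 steps
Shortest path A → Q at (4, 3): 17 steps

P is closer (14 steps vs 17 steps).

Path to P:

┌─────┬───┐
│A    │  P│
│ ╶─┐ ├─╴ │
│↳ ↓│ │↱ ↑│
├─╴ ├─┘ ╷ │
│↓ ↲│↱ ↑│ │
│ ┌─┘ ┌─┘ │
│↓│↱ ↑│   │
│ ╵ ┌─┘ ╶─┤
│↳ ↑│     │
└───┴─────┘

Path to Q:

┌─────┬───┐
│A    │   │
│ ╶─┐ ├─╴ │
│↳ ↓│ │↱ ↓│
├─╴ ├─┘ ╷ │
│↓ ↲│↱ ↑│↓│
│ ┌─┘ ┌─┘ │
│↓│↱ ↑│↓ ↲│
│ ╵ ┌─┘ ╶─┤
│↳ ↑│  Q  │
└───┴─────┘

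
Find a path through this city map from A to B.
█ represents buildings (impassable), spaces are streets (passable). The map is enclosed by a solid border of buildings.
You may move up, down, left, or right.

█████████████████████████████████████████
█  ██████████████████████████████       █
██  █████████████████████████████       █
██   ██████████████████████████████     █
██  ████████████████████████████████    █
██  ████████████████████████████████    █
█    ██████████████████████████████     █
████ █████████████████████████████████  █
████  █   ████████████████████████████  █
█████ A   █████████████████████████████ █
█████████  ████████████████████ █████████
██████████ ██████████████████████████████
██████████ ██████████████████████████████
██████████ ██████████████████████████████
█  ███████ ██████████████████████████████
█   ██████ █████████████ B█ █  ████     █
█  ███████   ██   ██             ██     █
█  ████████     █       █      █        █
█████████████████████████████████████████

Finding the shortest path from A to B:
Movement: cardinal only
Path length: 31 steps
Directions: right → right → right → down → right → down → down → down → down → down → down → right → down → right → right → right → right → up → right → right → down → right → right → right → up → right → right → right → right → up → right

Solution:

█████████████████████████████████████████
█  ██████████████████████████████       █
██  █████████████████████████████       █
██   ██████████████████████████████     █
██  ████████████████████████████████    █
██  ████████████████████████████████    █
█    ██████████████████████████████     █
████ █████████████████████████████████  █
████  █   ████████████████████████████  █
█████ A→→↓█████████████████████████████ █
█████████↳↓████████████████████ █████████
██████████↓██████████████████████████████
██████████↓██████████████████████████████
██████████↓██████████████████████████████
█  ███████↓██████████████████████████████
█   ██████↓█████████████↱B█ █  ████     █
█  ███████↳↓ ██↱→↓██↱→→→↑        ██     █
█  ████████↳→→→↑█↳→→↑   █      █        █
█████████████████████████████████████████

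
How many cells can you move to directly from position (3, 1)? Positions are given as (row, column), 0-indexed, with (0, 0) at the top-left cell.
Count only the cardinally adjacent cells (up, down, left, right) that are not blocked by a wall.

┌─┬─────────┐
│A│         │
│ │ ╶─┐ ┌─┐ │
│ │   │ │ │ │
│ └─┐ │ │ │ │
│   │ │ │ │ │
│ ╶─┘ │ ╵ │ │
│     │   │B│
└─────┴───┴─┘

Checking passable neighbors of (3, 1):
Neighbors: (3, 0), (3, 2)
Count: 2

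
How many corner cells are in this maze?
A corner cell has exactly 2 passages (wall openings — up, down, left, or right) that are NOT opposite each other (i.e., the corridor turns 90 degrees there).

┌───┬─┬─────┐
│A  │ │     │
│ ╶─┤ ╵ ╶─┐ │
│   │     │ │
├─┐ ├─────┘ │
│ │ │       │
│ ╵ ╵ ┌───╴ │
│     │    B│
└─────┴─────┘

Counting corner cells (2 non-opposite passages):
Total corners: 10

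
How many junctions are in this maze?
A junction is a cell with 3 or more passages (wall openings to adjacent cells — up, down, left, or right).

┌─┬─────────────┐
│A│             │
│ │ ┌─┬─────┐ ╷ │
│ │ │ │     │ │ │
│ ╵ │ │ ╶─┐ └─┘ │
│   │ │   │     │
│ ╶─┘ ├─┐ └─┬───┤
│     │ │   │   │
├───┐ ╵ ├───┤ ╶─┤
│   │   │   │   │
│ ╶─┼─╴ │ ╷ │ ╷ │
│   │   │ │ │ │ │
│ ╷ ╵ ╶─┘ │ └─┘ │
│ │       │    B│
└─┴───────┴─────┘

Checking each cell for number of passages:

Junctions found (3+ passages):
  (0, 6): 3 passages
  (2, 0): 3 passages
  (3, 2): 3 passages
  (4, 3): 3 passages
  (4, 6): 3 passages
  (5, 0): 3 passages
  (6, 2): 3 passages
Total junctions: 7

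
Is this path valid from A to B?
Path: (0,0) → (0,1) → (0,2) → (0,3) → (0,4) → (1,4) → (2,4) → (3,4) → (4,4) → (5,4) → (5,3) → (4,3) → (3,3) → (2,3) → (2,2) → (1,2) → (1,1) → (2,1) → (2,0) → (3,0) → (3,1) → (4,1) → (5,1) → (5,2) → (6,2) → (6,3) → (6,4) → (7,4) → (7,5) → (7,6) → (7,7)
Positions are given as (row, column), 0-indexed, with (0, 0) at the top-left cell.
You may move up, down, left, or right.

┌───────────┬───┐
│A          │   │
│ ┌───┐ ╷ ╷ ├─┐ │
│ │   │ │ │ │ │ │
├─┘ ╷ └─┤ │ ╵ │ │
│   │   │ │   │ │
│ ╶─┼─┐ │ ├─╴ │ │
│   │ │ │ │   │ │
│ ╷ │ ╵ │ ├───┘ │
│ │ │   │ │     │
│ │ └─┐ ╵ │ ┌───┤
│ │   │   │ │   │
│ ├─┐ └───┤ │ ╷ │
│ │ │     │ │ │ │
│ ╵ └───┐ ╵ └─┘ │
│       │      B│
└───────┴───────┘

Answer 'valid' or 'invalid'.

Checking path validity:
Result: All consecutive moves are passable.

valid

Correct solution:

┌───────────┬───┐
│A → → → ↓  │   │
│ ┌───┐ ╷ ╷ ├─┐ │
│ │↓ ↰│ │↓│ │ │ │
├─┘ ╷ └─┤ │ ╵ │ │
│↓ ↲│↑ ↰│↓│   │ │
│ ╶─┼─┐ │ ├─╴ │ │
│↳ ↓│ │↑│↓│   │ │
│ ╷ │ ╵ │ ├───┘ │
│ │↓│  ↑│↓│     │
│ │ └─┐ ╵ │ ┌───┤
│ │↳ ↓│↑ ↲│ │   │
│ ├─┐ └───┤ │ ╷ │
│ │ │↳ → ↓│ │ │ │
│ ╵ └───┐ ╵ └─┘ │
│       │↳ → → B│
└───────┴───────┘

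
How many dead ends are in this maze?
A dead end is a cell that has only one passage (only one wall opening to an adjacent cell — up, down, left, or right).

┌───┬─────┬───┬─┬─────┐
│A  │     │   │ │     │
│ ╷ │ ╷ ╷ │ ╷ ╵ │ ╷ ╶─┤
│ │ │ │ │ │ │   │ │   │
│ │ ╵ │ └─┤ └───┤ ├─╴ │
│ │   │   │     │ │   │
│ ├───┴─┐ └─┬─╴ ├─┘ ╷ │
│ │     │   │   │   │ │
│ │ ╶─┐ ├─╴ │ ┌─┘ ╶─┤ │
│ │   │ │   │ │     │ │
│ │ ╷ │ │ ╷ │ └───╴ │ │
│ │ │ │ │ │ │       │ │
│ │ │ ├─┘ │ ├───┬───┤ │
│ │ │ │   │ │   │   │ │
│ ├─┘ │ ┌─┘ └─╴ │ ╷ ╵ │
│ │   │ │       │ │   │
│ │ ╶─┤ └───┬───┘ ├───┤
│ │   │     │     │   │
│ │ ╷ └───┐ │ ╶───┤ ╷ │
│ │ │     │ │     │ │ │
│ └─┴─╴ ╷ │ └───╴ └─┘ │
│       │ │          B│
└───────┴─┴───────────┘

Checking each cell for number of passages:

Dead ends found at positions:
  (0, 7)
  (0, 10)
  (1, 4)
  (2, 8)
  (4, 7)
  (5, 3)
  (6, 1)
  (6, 6)
  (7, 4)
  (9, 1)
  (9, 9)
  (10, 4)
Total dead ends: 12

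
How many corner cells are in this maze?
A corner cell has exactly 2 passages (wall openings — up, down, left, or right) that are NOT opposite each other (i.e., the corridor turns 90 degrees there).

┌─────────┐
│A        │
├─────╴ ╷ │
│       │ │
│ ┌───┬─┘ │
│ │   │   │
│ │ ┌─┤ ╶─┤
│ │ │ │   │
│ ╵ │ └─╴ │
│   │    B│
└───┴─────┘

Counting corner cells (2 non-opposite passages):
Total corners: 12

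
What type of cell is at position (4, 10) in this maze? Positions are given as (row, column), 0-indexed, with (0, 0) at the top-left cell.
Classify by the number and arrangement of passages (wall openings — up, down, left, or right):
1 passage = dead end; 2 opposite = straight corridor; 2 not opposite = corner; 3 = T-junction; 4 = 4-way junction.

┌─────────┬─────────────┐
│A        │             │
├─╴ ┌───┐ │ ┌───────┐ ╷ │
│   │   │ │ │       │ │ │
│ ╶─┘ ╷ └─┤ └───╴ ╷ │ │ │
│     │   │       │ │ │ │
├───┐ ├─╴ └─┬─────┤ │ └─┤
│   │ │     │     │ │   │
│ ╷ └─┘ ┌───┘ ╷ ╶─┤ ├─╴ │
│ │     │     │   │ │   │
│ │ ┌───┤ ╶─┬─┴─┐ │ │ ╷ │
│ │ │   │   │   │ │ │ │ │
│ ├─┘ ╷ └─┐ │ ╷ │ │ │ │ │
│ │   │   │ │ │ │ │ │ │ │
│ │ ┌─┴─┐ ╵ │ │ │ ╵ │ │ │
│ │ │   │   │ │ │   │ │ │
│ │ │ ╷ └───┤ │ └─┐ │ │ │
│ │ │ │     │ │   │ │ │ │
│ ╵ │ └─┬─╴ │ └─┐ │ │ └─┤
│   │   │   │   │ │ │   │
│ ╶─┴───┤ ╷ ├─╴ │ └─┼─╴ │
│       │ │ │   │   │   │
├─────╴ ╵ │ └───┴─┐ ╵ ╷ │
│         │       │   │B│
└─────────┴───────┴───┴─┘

Checking cell at (4, 10):
Number of passages: 2
Cell type: corner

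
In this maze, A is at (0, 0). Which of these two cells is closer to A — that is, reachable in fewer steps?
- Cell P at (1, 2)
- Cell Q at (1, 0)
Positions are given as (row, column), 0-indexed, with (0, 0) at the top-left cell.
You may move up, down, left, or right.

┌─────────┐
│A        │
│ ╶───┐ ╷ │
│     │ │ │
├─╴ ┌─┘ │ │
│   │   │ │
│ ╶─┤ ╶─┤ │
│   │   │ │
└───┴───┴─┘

Shortest path A → P at (1, 2): 3 steps
Shortest path A → Q at (1, 0): 1 steps

Q is closer (1 steps vs 3 steps).

Path to P:

┌─────────┐
│A        │
│ ╶───┐ ╷ │
│↳ → P│ │ │
├─╴ ┌─┘ │ │
│   │   │ │
│ ╶─┤ ╶─┤ │
│   │   │ │
└───┴───┴─┘

Path to Q:

┌─────────┐
│A        │
│ ╶───┐ ╷ │
│Q    │ │ │
├─╴ ┌─┘ │ │
│   │   │ │
│ ╶─┤ ╶─┤ │
│   │   │ │
└───┴───┴─┘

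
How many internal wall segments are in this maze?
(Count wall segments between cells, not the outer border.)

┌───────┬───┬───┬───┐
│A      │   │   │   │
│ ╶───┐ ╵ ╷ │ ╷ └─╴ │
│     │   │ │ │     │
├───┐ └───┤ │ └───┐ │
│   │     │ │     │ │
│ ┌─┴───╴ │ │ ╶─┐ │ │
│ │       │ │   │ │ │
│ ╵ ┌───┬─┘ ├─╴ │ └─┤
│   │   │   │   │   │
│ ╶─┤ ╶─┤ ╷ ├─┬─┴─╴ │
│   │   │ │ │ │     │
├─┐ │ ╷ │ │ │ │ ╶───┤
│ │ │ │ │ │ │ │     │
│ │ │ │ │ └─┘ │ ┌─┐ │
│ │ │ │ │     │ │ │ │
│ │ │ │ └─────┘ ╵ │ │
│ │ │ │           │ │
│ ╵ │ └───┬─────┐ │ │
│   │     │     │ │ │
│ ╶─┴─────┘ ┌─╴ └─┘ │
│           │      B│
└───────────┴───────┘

Counting internal wall segments:
Total internal walls: 90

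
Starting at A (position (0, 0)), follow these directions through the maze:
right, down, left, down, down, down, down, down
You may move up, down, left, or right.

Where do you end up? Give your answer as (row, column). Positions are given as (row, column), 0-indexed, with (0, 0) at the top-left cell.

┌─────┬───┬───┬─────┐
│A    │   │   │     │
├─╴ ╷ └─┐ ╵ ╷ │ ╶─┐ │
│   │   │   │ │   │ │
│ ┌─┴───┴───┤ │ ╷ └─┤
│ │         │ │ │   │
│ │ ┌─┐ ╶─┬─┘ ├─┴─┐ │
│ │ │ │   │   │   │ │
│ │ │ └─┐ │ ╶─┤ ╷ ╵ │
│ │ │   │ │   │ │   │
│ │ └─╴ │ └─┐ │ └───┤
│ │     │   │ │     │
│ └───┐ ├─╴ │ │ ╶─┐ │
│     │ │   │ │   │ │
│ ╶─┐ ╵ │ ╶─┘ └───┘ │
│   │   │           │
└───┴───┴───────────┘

Following directions step by step:
Start: (0, 0)
  right: (0, 0) → (0, 1)
  down: (0, 1) → (1, 1)
  left: (1, 1) → (1, 0)
  down: (1, 0) → (2, 0)
  down: (2, 0) → (3, 0)
  down: (3, 0) → (4, 0)
  down: (4, 0) → (5, 0)
  down: (5, 0) → (6, 0)
Final position: (6, 0)

Path taken:

┌─────┬───┬───┬─────┐
│A ↓  │   │   │     │
├─╴ ╷ └─┐ ╵ ╷ │ ╶─┐ │
│↓ ↲│   │   │ │   │ │
│ ┌─┴───┴───┤ │ ╷ └─┤
│↓│         │ │ │   │
│ │ ┌─┐ ╶─┬─┘ ├─┴─┐ │
│↓│ │ │   │   │   │ │
│ │ │ └─┐ │ ╶─┤ ╷ ╵ │
│↓│ │   │ │   │ │   │
│ │ └─╴ │ └─┐ │ └───┤
│↓│     │   │ │     │
│ └───┐ ├─╴ │ │ ╶─┐ │
│B    │ │   │ │   │ │
│ ╶─┐ ╵ │ ╶─┘ └───┘ │
│   │   │           │
└───┴───┴───────────┘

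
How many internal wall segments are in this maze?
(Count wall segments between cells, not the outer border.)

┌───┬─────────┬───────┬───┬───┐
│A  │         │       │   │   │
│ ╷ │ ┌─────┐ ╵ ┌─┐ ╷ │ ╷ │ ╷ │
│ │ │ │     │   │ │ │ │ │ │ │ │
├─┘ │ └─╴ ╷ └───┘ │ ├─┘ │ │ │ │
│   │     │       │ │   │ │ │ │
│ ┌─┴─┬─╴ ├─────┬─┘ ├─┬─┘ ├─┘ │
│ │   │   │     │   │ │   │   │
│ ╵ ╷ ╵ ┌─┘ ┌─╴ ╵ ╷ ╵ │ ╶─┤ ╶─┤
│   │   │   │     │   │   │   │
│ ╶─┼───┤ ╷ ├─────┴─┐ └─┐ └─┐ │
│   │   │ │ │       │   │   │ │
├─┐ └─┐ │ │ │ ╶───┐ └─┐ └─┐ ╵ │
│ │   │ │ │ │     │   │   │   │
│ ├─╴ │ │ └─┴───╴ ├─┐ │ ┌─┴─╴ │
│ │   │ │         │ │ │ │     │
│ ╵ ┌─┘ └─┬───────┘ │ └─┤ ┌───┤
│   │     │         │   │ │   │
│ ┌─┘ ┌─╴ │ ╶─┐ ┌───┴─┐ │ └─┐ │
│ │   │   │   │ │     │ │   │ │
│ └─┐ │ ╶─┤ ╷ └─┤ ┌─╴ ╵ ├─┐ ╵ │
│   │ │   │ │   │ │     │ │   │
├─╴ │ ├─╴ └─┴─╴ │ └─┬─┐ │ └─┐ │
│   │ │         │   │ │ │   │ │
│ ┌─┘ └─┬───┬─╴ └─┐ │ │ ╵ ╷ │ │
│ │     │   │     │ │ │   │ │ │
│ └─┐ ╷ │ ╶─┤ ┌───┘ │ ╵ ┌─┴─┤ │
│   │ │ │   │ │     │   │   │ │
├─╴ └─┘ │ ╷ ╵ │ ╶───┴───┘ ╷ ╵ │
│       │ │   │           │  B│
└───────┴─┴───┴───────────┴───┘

Counting internal wall segments:
Total internal walls: 196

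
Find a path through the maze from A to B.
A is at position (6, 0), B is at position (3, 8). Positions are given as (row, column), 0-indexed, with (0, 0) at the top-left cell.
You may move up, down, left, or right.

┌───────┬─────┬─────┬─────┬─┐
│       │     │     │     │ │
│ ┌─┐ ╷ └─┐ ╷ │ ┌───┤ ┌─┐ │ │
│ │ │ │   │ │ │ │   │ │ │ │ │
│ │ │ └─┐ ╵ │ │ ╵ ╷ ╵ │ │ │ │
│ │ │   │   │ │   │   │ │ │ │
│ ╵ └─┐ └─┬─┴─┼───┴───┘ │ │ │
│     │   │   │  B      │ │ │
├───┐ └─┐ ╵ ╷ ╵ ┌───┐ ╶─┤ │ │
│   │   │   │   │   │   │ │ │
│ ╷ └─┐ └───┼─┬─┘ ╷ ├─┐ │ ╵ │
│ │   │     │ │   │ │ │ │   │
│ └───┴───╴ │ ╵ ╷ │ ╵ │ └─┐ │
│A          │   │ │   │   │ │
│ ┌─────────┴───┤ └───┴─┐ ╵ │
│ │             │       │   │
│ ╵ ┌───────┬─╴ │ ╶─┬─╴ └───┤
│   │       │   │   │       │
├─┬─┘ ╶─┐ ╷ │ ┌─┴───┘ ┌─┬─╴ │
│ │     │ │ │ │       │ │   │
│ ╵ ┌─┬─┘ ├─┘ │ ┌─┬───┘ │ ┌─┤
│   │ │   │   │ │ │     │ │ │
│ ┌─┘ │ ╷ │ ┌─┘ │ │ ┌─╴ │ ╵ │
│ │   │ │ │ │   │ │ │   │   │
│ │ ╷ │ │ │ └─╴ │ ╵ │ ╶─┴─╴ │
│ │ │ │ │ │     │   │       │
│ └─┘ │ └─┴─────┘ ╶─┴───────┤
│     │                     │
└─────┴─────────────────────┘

Finding the shortest path from (6, 0) to (3, 8):
Path length: 31 steps
Directions: right → right → right → right → right → up → left → left → up → left → up → left → left → up → up → up → right → right → down → down → right → down → right → down → right → up → right → down → right → up → right

Solution:

┌───────┬─────┬─────┬─────┬─┐
│↱ → ↓  │     │     │     │ │
│ ┌─┐ ╷ └─┐ ╷ │ ┌───┤ ┌─┐ │ │
│↑│ │↓│   │ │ │ │   │ │ │ │ │
│ │ │ └─┐ ╵ │ │ ╵ ╷ ╵ │ │ │ │
│↑│ │↳ ↓│   │ │   │   │ │ │ │
│ ╵ └─┐ └─┬─┴─┼───┴───┘ │ │ │
│↑ ← ↰│↳ ↓│↱ ↓│↱ B      │ │ │
├───┐ └─┐ ╵ ╷ ╵ ┌───┐ ╶─┤ │ │
│   │↑ ↰│↳ ↑│↳ ↑│   │   │ │ │
│ ╷ └─┐ └───┼─┬─┘ ╷ ├─┐ │ ╵ │
│ │   │↑ ← ↰│ │   │ │ │ │   │
│ └───┴───╴ │ ╵ ╷ │ ╵ │ └─┐ │
│A → → → → ↑│   │ │   │   │ │
│ ┌─────────┴───┤ └───┴─┐ ╵ │
│ │             │       │   │
│ ╵ ┌───────┬─╴ │ ╶─┬─╴ └───┤
│   │       │   │   │       │
├─┬─┘ ╶─┐ ╷ │ ┌─┴───┘ ┌─┬─╴ │
│ │     │ │ │ │       │ │   │
│ ╵ ┌─┬─┘ ├─┘ │ ┌─┬───┘ │ ┌─┤
│   │ │   │   │ │ │     │ │ │
│ ┌─┘ │ ╷ │ ┌─┘ │ │ ┌─╴ │ ╵ │
│ │   │ │ │ │   │ │ │   │   │
│ │ ╷ │ │ │ └─╴ │ ╵ │ ╶─┴─╴ │
│ │ │ │ │ │     │   │       │
│ └─┘ │ └─┴─────┘ ╶─┴───────┤
│     │                     │
└─────┴─────────────────────┘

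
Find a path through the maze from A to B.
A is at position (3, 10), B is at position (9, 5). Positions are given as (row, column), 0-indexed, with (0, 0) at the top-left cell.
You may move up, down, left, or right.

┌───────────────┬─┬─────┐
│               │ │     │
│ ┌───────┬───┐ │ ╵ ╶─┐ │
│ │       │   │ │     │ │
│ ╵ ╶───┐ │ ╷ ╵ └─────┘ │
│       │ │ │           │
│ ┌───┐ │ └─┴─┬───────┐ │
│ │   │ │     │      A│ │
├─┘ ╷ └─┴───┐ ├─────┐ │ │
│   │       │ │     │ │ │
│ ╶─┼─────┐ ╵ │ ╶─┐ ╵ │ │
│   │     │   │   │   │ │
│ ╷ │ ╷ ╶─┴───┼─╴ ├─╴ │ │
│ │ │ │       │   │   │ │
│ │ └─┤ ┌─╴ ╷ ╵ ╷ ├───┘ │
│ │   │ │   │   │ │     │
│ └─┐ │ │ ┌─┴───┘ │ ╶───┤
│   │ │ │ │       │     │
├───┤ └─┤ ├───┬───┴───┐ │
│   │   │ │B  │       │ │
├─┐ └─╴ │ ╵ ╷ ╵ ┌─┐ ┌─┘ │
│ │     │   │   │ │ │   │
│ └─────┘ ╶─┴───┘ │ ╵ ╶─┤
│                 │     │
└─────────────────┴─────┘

Finding the shortest path from (3, 10) to (9, 5):
Path length: 21 steps
Directions: down → down → left → up → left → left → down → right → down → left → down → left → up → left → down → left → down → down → down → right → up

Solution:

┌───────────────┬─┬─────┐
│               │ │     │
│ ┌───────┬───┐ │ ╵ ╶─┐ │
│ │       │   │ │     │ │
│ ╵ ╶───┐ │ ╷ ╵ └─────┘ │
│       │ │ │           │
│ ┌───┐ │ └─┴─┬───────┐ │
│ │   │ │     │      A│ │
├─┘ ╷ └─┴───┐ ├─────┐ │ │
│   │       │ │↓ ← ↰│↓│ │
│ ╶─┼─────┐ ╵ │ ╶─┐ ╵ │ │
│   │     │   │↳ ↓│↑ ↲│ │
│ ╷ │ ╷ ╶─┴───┼─╴ ├─╴ │ │
│ │ │ │    ↓ ↰│↓ ↲│   │ │
│ │ └─┤ ┌─╴ ╷ ╵ ╷ ├───┘ │
│ │   │ │↓ ↲│↑ ↲│ │     │
│ └─┐ │ │ ┌─┴───┘ │ ╶───┤
│   │ │ │↓│       │     │
├───┤ └─┤ ├───┬───┴───┐ │
│   │   │↓│B  │       │ │
├─┐ └─╴ │ ╵ ╷ ╵ ┌─┐ ┌─┘ │
│ │     │↳ ↑│   │ │ │   │
│ └─────┘ ╶─┴───┘ │ ╵ ╶─┤
│                 │     │
└─────────────────┴─────┘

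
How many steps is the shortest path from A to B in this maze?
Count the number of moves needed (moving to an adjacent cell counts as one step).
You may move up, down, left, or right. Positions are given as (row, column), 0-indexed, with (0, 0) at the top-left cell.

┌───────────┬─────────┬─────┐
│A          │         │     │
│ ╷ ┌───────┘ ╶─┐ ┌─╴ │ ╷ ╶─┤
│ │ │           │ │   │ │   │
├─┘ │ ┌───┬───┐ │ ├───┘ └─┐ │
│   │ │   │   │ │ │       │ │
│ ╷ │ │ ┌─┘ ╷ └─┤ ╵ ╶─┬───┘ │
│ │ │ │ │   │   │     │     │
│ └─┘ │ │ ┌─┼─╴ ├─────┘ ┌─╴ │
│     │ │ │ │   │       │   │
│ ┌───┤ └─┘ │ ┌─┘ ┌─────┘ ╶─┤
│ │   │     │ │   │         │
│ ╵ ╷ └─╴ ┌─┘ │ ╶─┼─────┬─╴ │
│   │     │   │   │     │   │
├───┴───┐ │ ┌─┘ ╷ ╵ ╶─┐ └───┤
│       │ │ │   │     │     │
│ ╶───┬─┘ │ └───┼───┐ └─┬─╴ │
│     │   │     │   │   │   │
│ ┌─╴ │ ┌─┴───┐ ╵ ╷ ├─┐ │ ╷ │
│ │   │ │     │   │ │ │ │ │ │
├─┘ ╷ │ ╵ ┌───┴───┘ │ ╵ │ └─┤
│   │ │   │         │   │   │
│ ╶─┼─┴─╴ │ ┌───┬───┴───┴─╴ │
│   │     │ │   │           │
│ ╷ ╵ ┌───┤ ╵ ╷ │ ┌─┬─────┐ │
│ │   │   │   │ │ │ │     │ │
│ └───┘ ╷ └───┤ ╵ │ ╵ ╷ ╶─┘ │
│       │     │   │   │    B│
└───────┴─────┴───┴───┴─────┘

Using BFS to find shortest path:
Start: (0, 0), End: (13, 13)
Path found:
(0,0) → (0,1) → (1,1) → (2,1) → (2,0) → (3,0) → (4,0) → (4,1) → (4,2) → (3,2) → (2,2) → (1,2) → (1,3) → (1,4) → (1,5) → (1,6) → (0,6) → (0,7) → (0,8) → (1,8) → (2,8) → (3,8) → (3,9) → (2,9) → (2,10) → (2,11) → (1,11) → (0,11) → (0,12) → (1,12) → (1,13) → (2,13) → (3,13) → (3,12) → (3,11) → (4,11) → (4,10) → (4,9) → (4,8) → (5,8) → (5,7) → (6,7) → (6,8) → (7,8) → (7,9) → (6,9) → (6,10) → (6,11) → (7,11) → (7,12) → (7,13) → (8,13) → (8,12) → (9,12) → (10,12) → (10,13) → (11,13) → (12,13) → (13,13)
Number of steps: 58

Solution:

┌───────────┬─────────┬─────┐
│A ↓        │↱ → ↓    │↱ ↓  │
│ ╷ ┌───────┘ ╶─┐ ┌─╴ │ ╷ ╶─┤
│ │↓│↱ → → → ↑  │↓│   │↑│↳ ↓│
├─┘ │ ┌───┬───┐ │ ├───┘ └─┐ │
│↓ ↲│↑│   │   │ │↓│↱ → ↑  │↓│
│ ╷ │ │ ┌─┘ ╷ └─┤ ╵ ╶─┬───┘ │
│↓│ │↑│ │   │   │↳ ↑  │↓ ← ↲│
│ └─┘ │ │ ┌─┼─╴ ├─────┘ ┌─╴ │
│↳ → ↑│ │ │ │   │↓ ← ← ↲│   │
│ ┌───┤ └─┘ │ ┌─┘ ┌─────┘ ╶─┤
│ │   │     │ │↓ ↲│         │
│ ╵ ╷ └─╴ ┌─┘ │ ╶─┼─────┬─╴ │
│   │     │   │↳ ↓│↱ → ↓│   │
├───┴───┐ │ ┌─┘ ╷ ╵ ╶─┐ └───┤
│       │ │ │   │↳ ↑  │↳ → ↓│
│ ╶───┬─┘ │ └───┼───┐ └─┬─╴ │
│     │   │     │   │   │↓ ↲│
│ ┌─╴ │ ┌─┴───┐ ╵ ╷ ├─┐ │ ╷ │
│ │   │ │     │   │ │ │ │↓│ │
├─┘ ╷ │ ╵ ┌───┴───┘ │ ╵ │ └─┤
│   │ │   │         │   │↳ ↓│
│ ╶─┼─┴─╴ │ ┌───┬───┴───┴─╴ │
│   │     │ │   │          ↓│
│ ╷ ╵ ┌───┤ ╵ ╷ │ ┌─┬─────┐ │
│ │   │   │   │ │ │ │     │↓│
│ └───┘ ╷ └───┤ ╵ │ ╵ ╷ ╶─┘ │
│       │     │   │   │    B│
└───────┴─────┴───┴───┴─────┘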